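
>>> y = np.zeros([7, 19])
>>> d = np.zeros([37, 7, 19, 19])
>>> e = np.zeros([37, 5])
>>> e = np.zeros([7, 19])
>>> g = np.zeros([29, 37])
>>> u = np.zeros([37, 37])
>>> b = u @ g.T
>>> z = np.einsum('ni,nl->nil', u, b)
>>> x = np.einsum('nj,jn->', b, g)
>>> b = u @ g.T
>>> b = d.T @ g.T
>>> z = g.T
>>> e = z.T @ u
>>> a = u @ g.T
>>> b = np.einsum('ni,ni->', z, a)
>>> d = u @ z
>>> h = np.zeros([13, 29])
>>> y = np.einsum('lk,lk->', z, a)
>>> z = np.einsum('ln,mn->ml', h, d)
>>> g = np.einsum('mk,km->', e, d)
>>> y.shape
()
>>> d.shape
(37, 29)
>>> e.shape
(29, 37)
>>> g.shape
()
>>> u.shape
(37, 37)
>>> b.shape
()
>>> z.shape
(37, 13)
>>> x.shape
()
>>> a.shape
(37, 29)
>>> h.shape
(13, 29)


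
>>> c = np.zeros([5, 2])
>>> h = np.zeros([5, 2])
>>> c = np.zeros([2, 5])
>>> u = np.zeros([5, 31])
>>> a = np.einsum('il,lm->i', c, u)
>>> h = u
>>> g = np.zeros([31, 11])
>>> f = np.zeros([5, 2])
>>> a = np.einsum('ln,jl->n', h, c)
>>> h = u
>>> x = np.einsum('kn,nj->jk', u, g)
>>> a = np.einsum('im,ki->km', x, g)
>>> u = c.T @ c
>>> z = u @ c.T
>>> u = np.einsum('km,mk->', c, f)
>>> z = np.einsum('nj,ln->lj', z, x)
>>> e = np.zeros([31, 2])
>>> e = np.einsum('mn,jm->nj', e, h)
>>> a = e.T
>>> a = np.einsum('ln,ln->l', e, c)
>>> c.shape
(2, 5)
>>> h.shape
(5, 31)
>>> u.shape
()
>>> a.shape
(2,)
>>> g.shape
(31, 11)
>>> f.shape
(5, 2)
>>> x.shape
(11, 5)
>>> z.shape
(11, 2)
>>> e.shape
(2, 5)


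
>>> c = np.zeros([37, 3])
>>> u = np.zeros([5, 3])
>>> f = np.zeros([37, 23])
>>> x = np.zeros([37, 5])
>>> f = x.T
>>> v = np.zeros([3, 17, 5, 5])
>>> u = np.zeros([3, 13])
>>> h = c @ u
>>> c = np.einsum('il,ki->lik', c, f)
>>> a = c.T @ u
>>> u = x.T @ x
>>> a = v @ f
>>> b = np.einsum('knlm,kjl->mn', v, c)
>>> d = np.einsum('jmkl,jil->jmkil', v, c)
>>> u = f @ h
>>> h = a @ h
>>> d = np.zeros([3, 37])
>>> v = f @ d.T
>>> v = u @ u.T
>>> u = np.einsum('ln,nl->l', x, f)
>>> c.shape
(3, 37, 5)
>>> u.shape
(37,)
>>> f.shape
(5, 37)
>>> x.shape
(37, 5)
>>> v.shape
(5, 5)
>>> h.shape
(3, 17, 5, 13)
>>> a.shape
(3, 17, 5, 37)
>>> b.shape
(5, 17)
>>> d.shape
(3, 37)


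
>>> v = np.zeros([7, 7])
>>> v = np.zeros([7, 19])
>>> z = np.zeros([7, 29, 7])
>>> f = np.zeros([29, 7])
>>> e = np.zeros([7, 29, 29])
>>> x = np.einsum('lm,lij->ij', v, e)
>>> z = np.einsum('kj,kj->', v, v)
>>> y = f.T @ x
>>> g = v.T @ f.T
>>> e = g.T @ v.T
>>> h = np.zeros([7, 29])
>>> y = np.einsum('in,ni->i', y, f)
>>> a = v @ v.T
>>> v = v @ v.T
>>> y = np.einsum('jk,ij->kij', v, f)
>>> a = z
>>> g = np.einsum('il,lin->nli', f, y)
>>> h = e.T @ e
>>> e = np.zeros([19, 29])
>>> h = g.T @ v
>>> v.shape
(7, 7)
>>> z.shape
()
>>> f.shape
(29, 7)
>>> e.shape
(19, 29)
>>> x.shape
(29, 29)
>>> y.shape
(7, 29, 7)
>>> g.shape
(7, 7, 29)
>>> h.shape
(29, 7, 7)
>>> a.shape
()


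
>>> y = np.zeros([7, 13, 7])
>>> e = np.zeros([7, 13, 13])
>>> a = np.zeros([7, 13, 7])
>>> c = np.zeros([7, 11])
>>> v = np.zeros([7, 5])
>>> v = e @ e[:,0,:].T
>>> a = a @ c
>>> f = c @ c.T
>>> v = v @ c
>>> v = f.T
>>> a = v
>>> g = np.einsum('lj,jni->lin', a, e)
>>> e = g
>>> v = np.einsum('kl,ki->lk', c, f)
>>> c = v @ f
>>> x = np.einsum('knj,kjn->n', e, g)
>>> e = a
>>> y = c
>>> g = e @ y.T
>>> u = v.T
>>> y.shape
(11, 7)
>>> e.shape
(7, 7)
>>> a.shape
(7, 7)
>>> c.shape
(11, 7)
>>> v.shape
(11, 7)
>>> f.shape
(7, 7)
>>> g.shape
(7, 11)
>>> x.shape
(13,)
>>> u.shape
(7, 11)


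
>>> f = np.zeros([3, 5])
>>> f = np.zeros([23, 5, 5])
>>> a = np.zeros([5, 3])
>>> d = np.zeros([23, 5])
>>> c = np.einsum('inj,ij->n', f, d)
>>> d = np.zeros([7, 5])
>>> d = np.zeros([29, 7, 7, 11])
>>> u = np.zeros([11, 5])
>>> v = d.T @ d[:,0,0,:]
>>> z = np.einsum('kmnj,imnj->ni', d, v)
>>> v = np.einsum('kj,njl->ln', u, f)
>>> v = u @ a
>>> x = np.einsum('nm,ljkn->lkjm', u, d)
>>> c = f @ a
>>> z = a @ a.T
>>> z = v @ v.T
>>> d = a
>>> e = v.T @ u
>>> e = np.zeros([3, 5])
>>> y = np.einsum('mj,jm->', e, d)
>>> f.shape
(23, 5, 5)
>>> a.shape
(5, 3)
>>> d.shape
(5, 3)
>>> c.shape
(23, 5, 3)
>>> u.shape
(11, 5)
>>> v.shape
(11, 3)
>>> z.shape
(11, 11)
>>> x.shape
(29, 7, 7, 5)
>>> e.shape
(3, 5)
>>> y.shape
()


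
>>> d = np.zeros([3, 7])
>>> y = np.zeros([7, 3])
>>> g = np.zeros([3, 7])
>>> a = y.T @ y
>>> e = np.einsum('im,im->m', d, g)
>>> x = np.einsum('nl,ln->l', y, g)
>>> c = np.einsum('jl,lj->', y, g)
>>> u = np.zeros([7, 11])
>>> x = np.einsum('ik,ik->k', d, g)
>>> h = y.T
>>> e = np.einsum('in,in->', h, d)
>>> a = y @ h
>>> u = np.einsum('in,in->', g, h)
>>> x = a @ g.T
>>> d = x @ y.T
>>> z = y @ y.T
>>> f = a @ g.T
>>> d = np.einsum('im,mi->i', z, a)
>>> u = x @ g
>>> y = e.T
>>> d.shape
(7,)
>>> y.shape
()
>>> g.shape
(3, 7)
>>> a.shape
(7, 7)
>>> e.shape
()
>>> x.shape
(7, 3)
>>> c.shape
()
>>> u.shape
(7, 7)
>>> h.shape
(3, 7)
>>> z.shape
(7, 7)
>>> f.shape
(7, 3)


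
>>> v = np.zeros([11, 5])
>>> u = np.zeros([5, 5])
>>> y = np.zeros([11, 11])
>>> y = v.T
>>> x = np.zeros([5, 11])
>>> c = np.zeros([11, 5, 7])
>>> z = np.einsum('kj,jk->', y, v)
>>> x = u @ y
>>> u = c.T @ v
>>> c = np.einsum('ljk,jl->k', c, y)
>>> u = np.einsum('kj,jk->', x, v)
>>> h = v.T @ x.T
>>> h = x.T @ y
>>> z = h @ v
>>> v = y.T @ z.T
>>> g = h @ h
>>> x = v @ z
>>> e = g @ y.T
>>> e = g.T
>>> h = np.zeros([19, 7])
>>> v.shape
(11, 11)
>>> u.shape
()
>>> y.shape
(5, 11)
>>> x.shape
(11, 5)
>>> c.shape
(7,)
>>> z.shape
(11, 5)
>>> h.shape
(19, 7)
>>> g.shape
(11, 11)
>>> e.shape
(11, 11)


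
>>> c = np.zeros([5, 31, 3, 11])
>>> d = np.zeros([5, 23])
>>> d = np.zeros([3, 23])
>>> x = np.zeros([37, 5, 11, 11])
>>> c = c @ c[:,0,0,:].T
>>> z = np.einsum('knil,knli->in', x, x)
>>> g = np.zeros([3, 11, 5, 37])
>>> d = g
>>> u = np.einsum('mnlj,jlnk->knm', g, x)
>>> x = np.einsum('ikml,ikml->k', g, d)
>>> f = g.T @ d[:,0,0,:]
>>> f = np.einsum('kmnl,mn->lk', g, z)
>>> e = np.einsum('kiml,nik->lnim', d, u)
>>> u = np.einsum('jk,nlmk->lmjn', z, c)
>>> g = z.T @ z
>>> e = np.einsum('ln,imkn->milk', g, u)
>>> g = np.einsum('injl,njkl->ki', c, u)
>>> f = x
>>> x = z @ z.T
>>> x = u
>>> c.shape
(5, 31, 3, 5)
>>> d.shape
(3, 11, 5, 37)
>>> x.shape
(31, 3, 11, 5)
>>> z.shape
(11, 5)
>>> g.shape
(11, 5)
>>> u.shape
(31, 3, 11, 5)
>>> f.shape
(11,)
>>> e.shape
(3, 31, 5, 11)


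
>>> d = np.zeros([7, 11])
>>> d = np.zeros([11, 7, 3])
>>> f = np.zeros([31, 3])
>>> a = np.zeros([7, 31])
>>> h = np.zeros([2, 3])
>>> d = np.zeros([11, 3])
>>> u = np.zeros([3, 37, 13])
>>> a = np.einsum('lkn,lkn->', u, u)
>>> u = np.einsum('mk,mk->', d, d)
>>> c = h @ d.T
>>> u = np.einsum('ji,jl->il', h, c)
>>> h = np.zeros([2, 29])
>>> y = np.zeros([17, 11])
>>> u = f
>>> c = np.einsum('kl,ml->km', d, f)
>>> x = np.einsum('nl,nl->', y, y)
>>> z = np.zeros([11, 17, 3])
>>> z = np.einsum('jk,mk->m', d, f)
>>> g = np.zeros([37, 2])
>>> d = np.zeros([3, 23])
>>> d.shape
(3, 23)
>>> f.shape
(31, 3)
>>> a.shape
()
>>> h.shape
(2, 29)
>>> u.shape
(31, 3)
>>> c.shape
(11, 31)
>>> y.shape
(17, 11)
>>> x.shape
()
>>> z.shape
(31,)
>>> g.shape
(37, 2)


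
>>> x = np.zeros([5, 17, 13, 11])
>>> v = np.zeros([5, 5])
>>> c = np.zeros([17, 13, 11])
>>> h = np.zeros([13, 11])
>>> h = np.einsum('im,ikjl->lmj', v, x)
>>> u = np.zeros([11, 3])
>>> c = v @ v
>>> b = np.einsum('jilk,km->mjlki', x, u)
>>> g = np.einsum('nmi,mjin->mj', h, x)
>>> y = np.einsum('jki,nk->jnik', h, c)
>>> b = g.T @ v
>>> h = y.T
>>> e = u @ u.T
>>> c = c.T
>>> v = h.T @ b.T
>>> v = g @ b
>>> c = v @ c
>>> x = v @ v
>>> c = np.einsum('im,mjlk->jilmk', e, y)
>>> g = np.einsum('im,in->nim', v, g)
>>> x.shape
(5, 5)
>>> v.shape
(5, 5)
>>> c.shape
(5, 11, 13, 11, 5)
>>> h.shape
(5, 13, 5, 11)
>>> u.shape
(11, 3)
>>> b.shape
(17, 5)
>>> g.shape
(17, 5, 5)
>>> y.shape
(11, 5, 13, 5)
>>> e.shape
(11, 11)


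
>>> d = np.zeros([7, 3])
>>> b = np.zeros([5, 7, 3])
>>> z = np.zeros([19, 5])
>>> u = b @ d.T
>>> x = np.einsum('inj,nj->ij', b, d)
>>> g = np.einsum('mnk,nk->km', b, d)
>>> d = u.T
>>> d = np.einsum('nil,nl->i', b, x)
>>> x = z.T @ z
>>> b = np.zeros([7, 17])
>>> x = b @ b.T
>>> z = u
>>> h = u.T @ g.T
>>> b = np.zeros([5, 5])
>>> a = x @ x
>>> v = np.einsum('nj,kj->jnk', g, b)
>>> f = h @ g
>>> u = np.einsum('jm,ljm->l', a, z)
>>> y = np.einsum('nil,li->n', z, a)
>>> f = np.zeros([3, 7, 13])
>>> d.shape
(7,)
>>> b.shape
(5, 5)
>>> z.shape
(5, 7, 7)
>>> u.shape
(5,)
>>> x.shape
(7, 7)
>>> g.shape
(3, 5)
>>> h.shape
(7, 7, 3)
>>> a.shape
(7, 7)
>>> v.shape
(5, 3, 5)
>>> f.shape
(3, 7, 13)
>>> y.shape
(5,)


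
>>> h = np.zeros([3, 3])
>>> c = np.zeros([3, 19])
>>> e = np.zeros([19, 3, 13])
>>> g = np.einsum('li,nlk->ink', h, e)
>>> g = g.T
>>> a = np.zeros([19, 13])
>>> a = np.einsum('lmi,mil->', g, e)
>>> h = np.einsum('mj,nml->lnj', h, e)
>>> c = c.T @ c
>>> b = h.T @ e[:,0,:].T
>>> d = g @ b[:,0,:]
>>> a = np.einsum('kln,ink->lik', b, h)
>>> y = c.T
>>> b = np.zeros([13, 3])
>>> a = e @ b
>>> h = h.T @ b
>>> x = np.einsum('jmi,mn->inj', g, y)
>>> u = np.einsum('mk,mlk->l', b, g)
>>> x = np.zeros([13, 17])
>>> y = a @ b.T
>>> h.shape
(3, 19, 3)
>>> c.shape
(19, 19)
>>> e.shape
(19, 3, 13)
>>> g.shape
(13, 19, 3)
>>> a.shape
(19, 3, 3)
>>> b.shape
(13, 3)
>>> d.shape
(13, 19, 19)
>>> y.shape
(19, 3, 13)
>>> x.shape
(13, 17)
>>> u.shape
(19,)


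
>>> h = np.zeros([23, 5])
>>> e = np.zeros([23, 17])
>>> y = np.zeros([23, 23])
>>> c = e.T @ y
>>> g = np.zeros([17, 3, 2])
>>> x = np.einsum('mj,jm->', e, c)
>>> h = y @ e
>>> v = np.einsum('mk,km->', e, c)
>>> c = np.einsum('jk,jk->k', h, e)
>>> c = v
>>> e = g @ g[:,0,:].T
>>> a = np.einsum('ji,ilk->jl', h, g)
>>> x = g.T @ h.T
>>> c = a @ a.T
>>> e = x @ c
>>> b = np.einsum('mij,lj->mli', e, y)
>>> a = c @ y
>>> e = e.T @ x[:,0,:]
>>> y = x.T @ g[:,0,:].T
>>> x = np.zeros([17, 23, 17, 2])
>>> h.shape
(23, 17)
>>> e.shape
(23, 3, 23)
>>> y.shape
(23, 3, 17)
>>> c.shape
(23, 23)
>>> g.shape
(17, 3, 2)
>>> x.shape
(17, 23, 17, 2)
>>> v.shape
()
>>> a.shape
(23, 23)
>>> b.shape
(2, 23, 3)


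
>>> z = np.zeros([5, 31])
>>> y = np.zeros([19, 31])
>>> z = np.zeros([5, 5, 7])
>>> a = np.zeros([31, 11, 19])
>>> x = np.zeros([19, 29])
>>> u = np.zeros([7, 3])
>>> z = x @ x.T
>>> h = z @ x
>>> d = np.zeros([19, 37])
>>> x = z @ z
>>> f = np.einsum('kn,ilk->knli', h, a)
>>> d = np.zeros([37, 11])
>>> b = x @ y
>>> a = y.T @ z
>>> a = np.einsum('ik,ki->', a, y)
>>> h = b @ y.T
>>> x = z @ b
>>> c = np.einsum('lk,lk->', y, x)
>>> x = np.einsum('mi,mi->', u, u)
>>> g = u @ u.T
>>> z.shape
(19, 19)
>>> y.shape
(19, 31)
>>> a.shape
()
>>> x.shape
()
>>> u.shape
(7, 3)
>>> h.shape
(19, 19)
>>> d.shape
(37, 11)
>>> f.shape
(19, 29, 11, 31)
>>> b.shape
(19, 31)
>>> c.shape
()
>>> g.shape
(7, 7)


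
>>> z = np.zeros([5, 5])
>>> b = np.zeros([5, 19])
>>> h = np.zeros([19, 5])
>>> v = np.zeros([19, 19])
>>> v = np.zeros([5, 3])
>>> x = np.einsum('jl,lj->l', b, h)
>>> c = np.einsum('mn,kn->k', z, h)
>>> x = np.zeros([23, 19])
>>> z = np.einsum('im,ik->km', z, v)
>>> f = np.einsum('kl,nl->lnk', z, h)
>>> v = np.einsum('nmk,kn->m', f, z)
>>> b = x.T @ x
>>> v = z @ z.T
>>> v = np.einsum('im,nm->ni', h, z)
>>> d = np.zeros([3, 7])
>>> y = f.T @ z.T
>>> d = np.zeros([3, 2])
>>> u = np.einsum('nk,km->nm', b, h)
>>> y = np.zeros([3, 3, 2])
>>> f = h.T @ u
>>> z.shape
(3, 5)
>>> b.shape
(19, 19)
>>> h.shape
(19, 5)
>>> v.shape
(3, 19)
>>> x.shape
(23, 19)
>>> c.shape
(19,)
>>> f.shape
(5, 5)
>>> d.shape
(3, 2)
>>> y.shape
(3, 3, 2)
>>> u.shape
(19, 5)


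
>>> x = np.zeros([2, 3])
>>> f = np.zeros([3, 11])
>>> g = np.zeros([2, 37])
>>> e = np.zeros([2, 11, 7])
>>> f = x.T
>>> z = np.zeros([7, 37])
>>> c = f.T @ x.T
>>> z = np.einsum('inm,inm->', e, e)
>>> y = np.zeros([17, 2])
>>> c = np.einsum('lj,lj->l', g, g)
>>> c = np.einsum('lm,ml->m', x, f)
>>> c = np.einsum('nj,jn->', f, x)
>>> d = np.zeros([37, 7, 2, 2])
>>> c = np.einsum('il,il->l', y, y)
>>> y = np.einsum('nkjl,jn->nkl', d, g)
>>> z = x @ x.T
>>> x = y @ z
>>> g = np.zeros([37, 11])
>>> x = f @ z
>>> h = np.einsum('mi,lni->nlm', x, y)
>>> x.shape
(3, 2)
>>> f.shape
(3, 2)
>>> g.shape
(37, 11)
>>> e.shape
(2, 11, 7)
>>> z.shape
(2, 2)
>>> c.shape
(2,)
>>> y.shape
(37, 7, 2)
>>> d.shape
(37, 7, 2, 2)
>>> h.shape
(7, 37, 3)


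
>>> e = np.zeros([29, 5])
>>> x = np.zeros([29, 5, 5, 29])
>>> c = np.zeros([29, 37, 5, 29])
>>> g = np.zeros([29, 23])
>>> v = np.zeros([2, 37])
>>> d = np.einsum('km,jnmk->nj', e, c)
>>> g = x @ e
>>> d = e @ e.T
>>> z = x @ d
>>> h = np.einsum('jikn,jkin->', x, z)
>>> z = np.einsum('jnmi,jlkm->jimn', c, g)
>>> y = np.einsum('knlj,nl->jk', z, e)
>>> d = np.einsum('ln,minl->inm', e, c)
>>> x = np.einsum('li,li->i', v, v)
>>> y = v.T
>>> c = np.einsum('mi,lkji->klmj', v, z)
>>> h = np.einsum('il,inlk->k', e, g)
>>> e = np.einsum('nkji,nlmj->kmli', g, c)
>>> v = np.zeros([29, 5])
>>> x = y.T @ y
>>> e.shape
(5, 2, 29, 5)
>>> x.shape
(2, 2)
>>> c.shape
(29, 29, 2, 5)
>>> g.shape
(29, 5, 5, 5)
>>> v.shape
(29, 5)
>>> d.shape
(37, 5, 29)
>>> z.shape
(29, 29, 5, 37)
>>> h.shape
(5,)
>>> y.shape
(37, 2)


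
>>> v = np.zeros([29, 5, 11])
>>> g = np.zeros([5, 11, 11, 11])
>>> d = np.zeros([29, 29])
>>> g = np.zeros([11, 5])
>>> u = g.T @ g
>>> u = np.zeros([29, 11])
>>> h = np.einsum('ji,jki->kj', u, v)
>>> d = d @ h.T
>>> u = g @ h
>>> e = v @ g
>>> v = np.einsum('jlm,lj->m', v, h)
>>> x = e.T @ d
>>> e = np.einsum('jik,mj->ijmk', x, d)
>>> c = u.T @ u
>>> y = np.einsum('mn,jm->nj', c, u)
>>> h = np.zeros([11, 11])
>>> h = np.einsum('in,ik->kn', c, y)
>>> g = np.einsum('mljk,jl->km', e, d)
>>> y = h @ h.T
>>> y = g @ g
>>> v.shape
(11,)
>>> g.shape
(5, 5)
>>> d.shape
(29, 5)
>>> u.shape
(11, 29)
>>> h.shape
(11, 29)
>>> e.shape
(5, 5, 29, 5)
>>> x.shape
(5, 5, 5)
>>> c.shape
(29, 29)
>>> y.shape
(5, 5)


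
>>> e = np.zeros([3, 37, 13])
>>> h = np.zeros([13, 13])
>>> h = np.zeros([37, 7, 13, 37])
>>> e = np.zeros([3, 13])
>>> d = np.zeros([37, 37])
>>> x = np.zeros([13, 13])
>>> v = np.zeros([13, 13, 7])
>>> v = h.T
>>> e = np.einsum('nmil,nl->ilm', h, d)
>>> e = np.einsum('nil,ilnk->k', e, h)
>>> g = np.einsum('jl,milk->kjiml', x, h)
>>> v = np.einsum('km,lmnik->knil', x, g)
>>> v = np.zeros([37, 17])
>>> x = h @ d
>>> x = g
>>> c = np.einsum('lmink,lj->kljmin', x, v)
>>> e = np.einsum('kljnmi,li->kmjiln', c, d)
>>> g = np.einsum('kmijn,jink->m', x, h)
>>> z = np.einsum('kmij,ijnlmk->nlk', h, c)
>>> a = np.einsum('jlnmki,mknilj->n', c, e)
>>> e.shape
(13, 7, 17, 37, 37, 13)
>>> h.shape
(37, 7, 13, 37)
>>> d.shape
(37, 37)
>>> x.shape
(37, 13, 7, 37, 13)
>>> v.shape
(37, 17)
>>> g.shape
(13,)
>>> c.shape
(13, 37, 17, 13, 7, 37)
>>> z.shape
(17, 13, 37)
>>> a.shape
(17,)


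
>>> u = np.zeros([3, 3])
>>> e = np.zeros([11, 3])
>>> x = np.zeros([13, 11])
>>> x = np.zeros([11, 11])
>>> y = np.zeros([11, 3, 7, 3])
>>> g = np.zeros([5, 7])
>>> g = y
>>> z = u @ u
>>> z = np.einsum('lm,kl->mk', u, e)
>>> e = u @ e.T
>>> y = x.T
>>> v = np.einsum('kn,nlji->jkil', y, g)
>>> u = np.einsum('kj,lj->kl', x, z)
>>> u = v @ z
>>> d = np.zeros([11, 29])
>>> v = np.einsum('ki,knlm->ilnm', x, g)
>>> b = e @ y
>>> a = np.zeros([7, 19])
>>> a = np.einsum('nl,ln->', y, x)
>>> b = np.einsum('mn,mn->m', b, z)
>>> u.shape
(7, 11, 3, 11)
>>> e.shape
(3, 11)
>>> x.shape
(11, 11)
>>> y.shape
(11, 11)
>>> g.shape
(11, 3, 7, 3)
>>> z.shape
(3, 11)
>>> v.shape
(11, 7, 3, 3)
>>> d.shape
(11, 29)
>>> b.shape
(3,)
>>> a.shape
()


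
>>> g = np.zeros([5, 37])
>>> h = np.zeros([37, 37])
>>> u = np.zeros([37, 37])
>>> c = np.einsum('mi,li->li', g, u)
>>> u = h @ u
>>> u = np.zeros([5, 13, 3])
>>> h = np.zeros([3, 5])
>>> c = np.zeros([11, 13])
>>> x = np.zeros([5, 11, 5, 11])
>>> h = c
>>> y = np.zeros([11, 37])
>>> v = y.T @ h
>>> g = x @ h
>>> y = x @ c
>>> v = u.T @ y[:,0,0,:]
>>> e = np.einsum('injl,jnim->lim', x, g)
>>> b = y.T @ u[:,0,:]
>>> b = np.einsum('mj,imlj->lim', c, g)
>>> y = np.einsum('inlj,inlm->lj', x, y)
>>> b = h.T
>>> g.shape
(5, 11, 5, 13)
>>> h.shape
(11, 13)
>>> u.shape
(5, 13, 3)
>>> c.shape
(11, 13)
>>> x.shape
(5, 11, 5, 11)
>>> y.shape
(5, 11)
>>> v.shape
(3, 13, 13)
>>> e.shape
(11, 5, 13)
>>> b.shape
(13, 11)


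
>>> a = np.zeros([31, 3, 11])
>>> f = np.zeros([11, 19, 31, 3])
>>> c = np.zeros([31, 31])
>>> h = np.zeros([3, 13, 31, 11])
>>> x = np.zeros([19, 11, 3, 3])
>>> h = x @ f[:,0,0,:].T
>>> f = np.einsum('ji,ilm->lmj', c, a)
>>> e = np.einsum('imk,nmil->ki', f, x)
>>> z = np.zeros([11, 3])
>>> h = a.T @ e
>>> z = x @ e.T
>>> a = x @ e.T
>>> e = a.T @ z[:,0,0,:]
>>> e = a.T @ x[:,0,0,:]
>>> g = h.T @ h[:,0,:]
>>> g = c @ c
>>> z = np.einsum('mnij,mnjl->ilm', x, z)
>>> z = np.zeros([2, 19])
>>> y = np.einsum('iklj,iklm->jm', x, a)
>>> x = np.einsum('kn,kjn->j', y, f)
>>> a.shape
(19, 11, 3, 31)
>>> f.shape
(3, 11, 31)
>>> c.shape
(31, 31)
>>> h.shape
(11, 3, 3)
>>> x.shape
(11,)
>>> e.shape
(31, 3, 11, 3)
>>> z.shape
(2, 19)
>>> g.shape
(31, 31)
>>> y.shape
(3, 31)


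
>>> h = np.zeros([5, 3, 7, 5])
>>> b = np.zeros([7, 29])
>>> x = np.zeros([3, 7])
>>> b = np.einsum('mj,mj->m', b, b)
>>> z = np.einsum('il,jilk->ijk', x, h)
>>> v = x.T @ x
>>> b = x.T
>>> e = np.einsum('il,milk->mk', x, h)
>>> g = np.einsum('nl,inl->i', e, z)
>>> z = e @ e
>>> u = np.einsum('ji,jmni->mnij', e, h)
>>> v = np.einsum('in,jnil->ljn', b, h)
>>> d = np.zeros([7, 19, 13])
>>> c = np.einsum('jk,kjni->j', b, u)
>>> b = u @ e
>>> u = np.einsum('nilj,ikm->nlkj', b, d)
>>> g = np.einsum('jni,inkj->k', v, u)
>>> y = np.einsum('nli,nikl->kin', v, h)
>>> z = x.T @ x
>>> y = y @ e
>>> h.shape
(5, 3, 7, 5)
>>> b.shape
(3, 7, 5, 5)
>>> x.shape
(3, 7)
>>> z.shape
(7, 7)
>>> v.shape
(5, 5, 3)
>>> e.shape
(5, 5)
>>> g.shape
(19,)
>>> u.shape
(3, 5, 19, 5)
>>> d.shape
(7, 19, 13)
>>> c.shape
(7,)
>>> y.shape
(7, 3, 5)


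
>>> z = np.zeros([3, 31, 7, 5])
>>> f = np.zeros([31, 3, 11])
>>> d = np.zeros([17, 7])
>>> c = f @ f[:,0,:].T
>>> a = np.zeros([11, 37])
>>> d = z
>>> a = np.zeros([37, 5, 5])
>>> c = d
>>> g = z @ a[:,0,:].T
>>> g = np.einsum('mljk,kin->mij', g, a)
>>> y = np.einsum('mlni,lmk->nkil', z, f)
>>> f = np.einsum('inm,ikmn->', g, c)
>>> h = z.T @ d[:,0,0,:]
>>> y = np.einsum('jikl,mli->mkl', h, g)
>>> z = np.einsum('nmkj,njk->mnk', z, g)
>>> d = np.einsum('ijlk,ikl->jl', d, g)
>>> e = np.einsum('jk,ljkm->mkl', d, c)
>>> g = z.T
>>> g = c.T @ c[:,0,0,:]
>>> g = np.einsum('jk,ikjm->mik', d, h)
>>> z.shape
(31, 3, 7)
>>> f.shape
()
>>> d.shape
(31, 7)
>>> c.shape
(3, 31, 7, 5)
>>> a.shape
(37, 5, 5)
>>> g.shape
(5, 5, 7)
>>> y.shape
(3, 31, 5)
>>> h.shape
(5, 7, 31, 5)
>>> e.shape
(5, 7, 3)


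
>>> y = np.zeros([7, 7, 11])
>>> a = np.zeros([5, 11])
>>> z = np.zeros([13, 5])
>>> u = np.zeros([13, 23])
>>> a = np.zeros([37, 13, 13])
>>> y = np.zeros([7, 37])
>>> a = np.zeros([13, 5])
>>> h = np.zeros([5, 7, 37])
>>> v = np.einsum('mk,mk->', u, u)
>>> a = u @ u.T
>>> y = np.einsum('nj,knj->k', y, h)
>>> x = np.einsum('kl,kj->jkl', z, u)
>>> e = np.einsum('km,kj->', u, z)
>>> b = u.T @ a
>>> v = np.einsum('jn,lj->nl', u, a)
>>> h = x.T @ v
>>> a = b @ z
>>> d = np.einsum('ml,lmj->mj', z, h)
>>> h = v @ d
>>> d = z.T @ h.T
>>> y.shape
(5,)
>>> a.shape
(23, 5)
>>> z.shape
(13, 5)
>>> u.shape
(13, 23)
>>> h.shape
(23, 13)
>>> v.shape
(23, 13)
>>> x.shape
(23, 13, 5)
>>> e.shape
()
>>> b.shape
(23, 13)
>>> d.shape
(5, 23)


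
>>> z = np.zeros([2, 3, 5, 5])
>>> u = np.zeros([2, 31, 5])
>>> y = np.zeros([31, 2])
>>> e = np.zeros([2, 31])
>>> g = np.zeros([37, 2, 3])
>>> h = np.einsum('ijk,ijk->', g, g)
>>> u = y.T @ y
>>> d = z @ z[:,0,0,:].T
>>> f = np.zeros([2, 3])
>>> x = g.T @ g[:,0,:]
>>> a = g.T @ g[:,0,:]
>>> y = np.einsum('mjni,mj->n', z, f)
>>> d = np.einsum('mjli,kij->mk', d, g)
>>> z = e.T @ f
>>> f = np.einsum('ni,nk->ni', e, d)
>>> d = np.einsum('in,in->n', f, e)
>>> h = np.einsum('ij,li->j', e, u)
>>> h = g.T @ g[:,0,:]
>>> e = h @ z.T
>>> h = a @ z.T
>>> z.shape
(31, 3)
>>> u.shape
(2, 2)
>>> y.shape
(5,)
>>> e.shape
(3, 2, 31)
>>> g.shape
(37, 2, 3)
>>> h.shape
(3, 2, 31)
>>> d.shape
(31,)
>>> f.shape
(2, 31)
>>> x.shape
(3, 2, 3)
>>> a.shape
(3, 2, 3)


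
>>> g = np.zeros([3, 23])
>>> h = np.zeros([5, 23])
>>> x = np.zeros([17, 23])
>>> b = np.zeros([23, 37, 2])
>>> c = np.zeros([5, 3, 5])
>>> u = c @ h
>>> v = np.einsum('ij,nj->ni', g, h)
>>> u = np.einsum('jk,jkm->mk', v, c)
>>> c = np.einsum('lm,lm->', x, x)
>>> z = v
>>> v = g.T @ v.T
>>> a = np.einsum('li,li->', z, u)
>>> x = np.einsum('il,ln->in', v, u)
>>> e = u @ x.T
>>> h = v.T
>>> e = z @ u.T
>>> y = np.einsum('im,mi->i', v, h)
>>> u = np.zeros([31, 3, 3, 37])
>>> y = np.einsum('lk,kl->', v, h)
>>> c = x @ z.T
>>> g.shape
(3, 23)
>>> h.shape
(5, 23)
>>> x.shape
(23, 3)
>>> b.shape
(23, 37, 2)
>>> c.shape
(23, 5)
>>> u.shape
(31, 3, 3, 37)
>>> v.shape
(23, 5)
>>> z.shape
(5, 3)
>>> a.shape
()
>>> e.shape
(5, 5)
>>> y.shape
()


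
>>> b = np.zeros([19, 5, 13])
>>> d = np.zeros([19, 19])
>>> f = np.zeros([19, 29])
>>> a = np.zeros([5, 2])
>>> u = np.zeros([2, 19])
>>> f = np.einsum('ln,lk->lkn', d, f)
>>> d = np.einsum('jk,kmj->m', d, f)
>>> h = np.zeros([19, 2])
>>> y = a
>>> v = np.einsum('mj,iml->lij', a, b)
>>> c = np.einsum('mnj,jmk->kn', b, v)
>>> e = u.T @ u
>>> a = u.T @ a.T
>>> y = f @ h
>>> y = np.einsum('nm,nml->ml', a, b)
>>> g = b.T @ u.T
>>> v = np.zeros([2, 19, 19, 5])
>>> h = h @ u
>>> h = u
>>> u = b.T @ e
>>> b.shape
(19, 5, 13)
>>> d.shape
(29,)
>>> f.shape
(19, 29, 19)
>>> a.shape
(19, 5)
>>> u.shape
(13, 5, 19)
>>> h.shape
(2, 19)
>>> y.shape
(5, 13)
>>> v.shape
(2, 19, 19, 5)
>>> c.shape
(2, 5)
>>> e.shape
(19, 19)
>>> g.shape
(13, 5, 2)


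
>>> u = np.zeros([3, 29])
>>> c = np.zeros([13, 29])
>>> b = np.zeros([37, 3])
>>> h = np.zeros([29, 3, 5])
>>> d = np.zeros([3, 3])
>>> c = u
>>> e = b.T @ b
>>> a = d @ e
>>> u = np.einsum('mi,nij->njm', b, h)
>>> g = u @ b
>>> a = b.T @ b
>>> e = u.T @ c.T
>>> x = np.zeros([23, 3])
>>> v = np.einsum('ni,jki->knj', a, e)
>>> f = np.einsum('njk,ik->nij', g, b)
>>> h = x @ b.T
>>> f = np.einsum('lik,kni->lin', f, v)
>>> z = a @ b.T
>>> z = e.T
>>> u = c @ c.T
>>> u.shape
(3, 3)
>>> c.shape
(3, 29)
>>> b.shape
(37, 3)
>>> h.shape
(23, 37)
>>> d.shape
(3, 3)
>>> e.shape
(37, 5, 3)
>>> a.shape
(3, 3)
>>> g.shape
(29, 5, 3)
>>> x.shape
(23, 3)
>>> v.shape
(5, 3, 37)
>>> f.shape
(29, 37, 3)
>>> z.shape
(3, 5, 37)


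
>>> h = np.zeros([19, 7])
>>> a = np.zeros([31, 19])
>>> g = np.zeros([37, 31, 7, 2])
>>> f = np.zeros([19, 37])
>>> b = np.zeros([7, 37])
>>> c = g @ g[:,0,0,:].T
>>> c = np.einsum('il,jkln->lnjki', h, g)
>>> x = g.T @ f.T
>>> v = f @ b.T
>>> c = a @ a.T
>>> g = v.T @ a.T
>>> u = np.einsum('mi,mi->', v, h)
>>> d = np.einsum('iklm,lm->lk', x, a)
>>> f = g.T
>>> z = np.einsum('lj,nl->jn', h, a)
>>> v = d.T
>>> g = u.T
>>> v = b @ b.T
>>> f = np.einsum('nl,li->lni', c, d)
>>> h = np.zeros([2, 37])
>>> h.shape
(2, 37)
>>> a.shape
(31, 19)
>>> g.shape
()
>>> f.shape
(31, 31, 7)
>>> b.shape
(7, 37)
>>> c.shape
(31, 31)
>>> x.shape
(2, 7, 31, 19)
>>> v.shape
(7, 7)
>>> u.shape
()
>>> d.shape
(31, 7)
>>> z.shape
(7, 31)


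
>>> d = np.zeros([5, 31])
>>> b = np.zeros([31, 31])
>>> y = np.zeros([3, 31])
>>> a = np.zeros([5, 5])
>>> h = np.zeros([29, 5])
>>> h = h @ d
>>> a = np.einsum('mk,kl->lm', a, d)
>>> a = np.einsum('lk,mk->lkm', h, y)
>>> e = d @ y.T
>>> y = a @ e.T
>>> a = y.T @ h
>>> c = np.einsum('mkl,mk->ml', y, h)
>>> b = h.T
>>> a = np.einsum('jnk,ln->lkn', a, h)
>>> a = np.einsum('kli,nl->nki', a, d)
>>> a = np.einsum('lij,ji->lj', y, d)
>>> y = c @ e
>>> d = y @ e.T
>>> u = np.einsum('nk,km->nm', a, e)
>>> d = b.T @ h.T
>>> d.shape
(29, 29)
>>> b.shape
(31, 29)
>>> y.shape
(29, 3)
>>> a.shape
(29, 5)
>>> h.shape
(29, 31)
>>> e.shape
(5, 3)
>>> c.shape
(29, 5)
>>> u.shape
(29, 3)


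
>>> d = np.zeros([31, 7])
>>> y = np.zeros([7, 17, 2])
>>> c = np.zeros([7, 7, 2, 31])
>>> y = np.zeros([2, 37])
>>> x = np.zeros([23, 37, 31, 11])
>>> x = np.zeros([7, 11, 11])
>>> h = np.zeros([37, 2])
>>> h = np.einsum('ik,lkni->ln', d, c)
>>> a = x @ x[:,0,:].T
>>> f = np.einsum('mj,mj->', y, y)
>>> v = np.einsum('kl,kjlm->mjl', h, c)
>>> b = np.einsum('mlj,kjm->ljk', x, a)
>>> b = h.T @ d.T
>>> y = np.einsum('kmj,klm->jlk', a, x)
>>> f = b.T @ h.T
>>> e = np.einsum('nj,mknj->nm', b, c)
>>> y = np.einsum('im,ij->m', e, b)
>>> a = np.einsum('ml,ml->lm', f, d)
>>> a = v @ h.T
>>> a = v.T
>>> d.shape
(31, 7)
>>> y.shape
(7,)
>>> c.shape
(7, 7, 2, 31)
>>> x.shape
(7, 11, 11)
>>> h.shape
(7, 2)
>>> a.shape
(2, 7, 31)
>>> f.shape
(31, 7)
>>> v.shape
(31, 7, 2)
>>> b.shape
(2, 31)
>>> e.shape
(2, 7)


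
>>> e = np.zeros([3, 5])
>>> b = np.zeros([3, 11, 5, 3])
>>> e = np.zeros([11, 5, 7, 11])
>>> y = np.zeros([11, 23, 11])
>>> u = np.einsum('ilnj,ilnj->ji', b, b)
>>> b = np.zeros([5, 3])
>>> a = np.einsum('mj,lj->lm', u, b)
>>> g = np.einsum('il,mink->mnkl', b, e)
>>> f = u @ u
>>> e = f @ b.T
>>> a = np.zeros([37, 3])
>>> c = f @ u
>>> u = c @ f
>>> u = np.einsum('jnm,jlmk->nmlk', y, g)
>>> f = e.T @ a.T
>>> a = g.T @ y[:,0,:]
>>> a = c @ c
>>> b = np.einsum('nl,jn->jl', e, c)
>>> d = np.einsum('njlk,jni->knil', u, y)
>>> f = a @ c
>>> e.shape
(3, 5)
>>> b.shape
(3, 5)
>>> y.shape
(11, 23, 11)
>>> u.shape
(23, 11, 7, 3)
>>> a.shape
(3, 3)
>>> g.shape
(11, 7, 11, 3)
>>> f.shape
(3, 3)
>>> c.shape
(3, 3)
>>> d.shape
(3, 23, 11, 7)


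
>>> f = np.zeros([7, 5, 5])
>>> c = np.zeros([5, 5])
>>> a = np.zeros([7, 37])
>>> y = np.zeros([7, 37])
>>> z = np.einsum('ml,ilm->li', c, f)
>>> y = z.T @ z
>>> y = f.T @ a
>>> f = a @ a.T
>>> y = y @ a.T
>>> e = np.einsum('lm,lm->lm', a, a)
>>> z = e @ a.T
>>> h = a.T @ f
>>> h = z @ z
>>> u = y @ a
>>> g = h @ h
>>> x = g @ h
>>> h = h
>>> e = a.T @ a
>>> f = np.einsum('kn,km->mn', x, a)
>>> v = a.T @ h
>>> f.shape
(37, 7)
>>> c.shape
(5, 5)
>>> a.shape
(7, 37)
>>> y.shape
(5, 5, 7)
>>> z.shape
(7, 7)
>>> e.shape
(37, 37)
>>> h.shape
(7, 7)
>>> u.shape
(5, 5, 37)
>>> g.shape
(7, 7)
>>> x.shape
(7, 7)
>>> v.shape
(37, 7)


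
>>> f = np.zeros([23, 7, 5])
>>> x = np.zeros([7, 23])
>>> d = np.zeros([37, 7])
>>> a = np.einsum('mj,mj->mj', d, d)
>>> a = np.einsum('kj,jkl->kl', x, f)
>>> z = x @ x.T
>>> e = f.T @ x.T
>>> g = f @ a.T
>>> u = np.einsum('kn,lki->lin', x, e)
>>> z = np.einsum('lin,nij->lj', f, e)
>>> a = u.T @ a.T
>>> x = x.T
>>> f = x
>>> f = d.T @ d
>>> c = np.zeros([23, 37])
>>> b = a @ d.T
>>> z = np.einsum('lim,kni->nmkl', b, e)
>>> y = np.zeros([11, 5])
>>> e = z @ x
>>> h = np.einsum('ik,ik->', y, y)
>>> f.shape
(7, 7)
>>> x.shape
(23, 7)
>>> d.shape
(37, 7)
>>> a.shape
(23, 7, 7)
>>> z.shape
(7, 37, 5, 23)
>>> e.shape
(7, 37, 5, 7)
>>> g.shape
(23, 7, 7)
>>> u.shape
(5, 7, 23)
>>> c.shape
(23, 37)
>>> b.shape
(23, 7, 37)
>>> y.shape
(11, 5)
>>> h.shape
()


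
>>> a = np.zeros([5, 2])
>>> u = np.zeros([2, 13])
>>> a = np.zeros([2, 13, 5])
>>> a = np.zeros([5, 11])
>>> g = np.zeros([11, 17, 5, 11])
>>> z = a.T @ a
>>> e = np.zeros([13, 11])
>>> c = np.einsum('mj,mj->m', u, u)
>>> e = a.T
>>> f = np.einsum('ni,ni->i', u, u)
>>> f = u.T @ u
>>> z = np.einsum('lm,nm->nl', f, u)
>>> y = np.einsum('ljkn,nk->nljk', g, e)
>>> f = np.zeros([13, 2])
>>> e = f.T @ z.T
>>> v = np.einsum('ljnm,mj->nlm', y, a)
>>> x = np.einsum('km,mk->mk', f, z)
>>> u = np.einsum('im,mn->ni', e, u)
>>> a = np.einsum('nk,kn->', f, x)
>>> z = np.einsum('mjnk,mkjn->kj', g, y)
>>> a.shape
()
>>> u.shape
(13, 2)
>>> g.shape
(11, 17, 5, 11)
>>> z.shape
(11, 17)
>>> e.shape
(2, 2)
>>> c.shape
(2,)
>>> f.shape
(13, 2)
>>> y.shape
(11, 11, 17, 5)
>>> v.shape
(17, 11, 5)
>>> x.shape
(2, 13)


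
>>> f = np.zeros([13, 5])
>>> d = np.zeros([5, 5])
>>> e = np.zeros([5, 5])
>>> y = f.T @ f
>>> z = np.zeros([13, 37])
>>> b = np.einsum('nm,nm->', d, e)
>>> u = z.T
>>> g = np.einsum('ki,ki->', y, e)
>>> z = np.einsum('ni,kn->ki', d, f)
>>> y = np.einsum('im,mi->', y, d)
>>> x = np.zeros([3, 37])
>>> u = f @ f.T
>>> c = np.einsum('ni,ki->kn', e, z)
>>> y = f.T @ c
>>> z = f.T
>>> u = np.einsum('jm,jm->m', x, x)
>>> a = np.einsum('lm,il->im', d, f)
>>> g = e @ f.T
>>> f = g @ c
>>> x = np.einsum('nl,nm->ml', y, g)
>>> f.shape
(5, 5)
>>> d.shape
(5, 5)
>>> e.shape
(5, 5)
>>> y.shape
(5, 5)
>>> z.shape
(5, 13)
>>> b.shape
()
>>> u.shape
(37,)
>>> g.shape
(5, 13)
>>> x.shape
(13, 5)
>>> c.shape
(13, 5)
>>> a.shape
(13, 5)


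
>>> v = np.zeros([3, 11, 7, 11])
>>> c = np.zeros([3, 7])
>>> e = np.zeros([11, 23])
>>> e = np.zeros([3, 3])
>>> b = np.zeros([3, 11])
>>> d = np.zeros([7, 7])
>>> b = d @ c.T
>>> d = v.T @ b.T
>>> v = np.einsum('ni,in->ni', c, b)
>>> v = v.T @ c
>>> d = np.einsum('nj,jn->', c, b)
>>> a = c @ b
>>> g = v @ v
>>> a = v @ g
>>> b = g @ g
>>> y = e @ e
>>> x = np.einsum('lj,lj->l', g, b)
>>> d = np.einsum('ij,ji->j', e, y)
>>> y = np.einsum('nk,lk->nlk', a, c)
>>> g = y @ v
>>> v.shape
(7, 7)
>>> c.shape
(3, 7)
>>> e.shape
(3, 3)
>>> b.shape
(7, 7)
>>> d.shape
(3,)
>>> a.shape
(7, 7)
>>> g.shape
(7, 3, 7)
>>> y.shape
(7, 3, 7)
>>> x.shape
(7,)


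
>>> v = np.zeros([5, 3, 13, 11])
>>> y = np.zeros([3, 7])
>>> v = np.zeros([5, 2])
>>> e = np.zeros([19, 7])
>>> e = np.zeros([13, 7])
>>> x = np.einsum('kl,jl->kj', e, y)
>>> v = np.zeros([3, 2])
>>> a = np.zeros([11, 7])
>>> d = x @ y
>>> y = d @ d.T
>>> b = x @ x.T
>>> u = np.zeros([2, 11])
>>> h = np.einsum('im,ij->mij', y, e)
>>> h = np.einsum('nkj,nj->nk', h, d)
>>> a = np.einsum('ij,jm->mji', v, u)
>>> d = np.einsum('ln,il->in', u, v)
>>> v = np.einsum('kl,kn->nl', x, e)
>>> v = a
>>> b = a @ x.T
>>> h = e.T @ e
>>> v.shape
(11, 2, 3)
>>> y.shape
(13, 13)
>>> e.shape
(13, 7)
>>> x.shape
(13, 3)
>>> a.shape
(11, 2, 3)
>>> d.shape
(3, 11)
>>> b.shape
(11, 2, 13)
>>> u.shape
(2, 11)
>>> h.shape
(7, 7)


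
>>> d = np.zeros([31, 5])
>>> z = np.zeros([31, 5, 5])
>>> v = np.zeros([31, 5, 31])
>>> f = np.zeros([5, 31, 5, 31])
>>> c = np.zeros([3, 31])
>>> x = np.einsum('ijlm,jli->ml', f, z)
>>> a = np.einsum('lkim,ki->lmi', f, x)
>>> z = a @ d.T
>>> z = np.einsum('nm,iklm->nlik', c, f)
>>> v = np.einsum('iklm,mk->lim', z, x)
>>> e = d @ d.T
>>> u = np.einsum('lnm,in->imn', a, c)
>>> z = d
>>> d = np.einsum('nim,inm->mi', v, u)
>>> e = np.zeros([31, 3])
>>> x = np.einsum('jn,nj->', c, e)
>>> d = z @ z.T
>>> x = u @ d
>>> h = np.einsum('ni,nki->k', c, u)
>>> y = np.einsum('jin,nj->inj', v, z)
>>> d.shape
(31, 31)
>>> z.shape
(31, 5)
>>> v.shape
(5, 3, 31)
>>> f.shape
(5, 31, 5, 31)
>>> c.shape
(3, 31)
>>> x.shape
(3, 5, 31)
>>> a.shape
(5, 31, 5)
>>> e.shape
(31, 3)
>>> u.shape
(3, 5, 31)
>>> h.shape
(5,)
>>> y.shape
(3, 31, 5)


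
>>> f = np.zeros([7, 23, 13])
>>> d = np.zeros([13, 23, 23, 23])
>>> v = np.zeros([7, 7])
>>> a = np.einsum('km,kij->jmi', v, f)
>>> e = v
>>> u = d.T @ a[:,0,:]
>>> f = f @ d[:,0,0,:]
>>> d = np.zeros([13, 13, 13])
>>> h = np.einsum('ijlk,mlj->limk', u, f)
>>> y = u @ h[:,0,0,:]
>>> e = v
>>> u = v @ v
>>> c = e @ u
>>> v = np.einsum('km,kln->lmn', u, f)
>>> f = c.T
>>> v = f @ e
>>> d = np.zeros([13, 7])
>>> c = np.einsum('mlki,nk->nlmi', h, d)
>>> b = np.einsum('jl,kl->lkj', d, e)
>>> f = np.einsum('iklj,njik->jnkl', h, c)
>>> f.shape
(23, 13, 23, 7)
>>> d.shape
(13, 7)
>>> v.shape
(7, 7)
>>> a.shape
(13, 7, 23)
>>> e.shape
(7, 7)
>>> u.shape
(7, 7)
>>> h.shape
(23, 23, 7, 23)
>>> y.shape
(23, 23, 23, 23)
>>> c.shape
(13, 23, 23, 23)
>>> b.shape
(7, 7, 13)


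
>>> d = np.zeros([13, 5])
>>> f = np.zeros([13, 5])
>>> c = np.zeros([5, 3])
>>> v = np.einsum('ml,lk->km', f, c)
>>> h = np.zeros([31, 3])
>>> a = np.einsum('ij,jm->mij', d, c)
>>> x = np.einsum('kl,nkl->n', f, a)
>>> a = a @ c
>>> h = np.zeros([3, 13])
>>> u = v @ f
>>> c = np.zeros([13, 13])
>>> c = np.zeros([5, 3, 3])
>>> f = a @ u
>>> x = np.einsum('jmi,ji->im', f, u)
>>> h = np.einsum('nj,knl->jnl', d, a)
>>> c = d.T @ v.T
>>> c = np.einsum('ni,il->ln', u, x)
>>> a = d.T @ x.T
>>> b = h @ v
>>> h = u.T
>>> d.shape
(13, 5)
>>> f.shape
(3, 13, 5)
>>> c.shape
(13, 3)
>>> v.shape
(3, 13)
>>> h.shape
(5, 3)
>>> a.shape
(5, 5)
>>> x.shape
(5, 13)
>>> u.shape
(3, 5)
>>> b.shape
(5, 13, 13)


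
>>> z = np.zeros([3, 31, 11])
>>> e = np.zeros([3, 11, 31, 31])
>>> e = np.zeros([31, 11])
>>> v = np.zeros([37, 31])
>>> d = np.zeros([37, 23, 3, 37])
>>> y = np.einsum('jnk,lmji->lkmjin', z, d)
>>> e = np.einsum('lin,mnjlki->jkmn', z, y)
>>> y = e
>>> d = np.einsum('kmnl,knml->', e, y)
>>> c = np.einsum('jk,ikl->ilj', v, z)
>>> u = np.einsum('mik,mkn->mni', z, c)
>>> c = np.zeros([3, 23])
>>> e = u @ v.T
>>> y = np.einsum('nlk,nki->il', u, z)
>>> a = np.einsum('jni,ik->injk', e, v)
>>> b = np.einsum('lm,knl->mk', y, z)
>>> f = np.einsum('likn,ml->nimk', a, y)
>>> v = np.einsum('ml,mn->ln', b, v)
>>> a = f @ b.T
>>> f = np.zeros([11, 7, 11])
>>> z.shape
(3, 31, 11)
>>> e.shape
(3, 37, 37)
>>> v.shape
(3, 31)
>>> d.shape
()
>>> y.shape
(11, 37)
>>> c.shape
(3, 23)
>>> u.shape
(3, 37, 31)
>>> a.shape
(31, 37, 11, 37)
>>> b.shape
(37, 3)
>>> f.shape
(11, 7, 11)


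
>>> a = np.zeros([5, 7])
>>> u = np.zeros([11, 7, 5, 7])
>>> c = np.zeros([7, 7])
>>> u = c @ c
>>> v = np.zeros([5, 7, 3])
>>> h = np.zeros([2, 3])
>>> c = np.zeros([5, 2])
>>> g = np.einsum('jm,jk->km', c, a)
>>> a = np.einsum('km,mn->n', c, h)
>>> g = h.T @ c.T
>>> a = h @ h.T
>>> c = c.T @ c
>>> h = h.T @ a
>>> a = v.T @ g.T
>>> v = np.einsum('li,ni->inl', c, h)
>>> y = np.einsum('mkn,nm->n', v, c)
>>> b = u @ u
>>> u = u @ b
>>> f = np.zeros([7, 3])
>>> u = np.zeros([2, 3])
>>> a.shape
(3, 7, 3)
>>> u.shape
(2, 3)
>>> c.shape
(2, 2)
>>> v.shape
(2, 3, 2)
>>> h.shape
(3, 2)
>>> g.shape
(3, 5)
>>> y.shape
(2,)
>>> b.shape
(7, 7)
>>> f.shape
(7, 3)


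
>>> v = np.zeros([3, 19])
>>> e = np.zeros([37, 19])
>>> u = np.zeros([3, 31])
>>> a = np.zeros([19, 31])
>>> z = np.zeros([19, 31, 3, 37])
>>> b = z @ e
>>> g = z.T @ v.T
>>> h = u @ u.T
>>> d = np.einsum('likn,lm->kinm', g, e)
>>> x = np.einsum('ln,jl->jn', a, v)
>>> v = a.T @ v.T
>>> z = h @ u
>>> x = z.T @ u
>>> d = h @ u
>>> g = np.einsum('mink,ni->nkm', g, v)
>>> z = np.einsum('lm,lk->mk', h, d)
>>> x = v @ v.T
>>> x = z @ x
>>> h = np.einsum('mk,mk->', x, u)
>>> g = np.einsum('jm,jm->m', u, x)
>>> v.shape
(31, 3)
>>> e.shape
(37, 19)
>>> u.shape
(3, 31)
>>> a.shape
(19, 31)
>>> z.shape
(3, 31)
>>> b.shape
(19, 31, 3, 19)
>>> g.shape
(31,)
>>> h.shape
()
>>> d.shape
(3, 31)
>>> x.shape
(3, 31)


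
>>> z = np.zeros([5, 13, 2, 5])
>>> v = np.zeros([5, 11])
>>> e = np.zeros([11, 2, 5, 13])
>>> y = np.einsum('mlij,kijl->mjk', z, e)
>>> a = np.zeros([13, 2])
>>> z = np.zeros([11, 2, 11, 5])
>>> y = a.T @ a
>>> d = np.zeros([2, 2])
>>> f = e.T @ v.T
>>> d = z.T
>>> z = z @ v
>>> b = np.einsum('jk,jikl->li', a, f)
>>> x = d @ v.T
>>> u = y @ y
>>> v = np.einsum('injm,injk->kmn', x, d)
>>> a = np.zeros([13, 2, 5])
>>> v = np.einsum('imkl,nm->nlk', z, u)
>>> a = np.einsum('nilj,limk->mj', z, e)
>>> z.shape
(11, 2, 11, 11)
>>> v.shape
(2, 11, 11)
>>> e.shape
(11, 2, 5, 13)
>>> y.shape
(2, 2)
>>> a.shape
(5, 11)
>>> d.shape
(5, 11, 2, 11)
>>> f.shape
(13, 5, 2, 5)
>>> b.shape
(5, 5)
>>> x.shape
(5, 11, 2, 5)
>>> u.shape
(2, 2)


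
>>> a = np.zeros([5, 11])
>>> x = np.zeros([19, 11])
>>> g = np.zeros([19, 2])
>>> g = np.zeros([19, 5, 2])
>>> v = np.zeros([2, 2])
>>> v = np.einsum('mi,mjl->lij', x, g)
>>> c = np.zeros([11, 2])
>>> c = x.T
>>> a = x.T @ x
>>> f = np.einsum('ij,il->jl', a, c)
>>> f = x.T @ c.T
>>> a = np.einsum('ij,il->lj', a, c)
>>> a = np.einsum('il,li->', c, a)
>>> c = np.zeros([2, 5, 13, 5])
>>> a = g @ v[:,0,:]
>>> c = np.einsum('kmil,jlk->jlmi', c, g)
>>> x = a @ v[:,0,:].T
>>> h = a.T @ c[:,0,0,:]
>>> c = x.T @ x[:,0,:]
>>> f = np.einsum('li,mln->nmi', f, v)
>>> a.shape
(19, 5, 5)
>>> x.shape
(19, 5, 2)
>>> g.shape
(19, 5, 2)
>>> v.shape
(2, 11, 5)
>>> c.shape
(2, 5, 2)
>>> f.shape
(5, 2, 11)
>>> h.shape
(5, 5, 13)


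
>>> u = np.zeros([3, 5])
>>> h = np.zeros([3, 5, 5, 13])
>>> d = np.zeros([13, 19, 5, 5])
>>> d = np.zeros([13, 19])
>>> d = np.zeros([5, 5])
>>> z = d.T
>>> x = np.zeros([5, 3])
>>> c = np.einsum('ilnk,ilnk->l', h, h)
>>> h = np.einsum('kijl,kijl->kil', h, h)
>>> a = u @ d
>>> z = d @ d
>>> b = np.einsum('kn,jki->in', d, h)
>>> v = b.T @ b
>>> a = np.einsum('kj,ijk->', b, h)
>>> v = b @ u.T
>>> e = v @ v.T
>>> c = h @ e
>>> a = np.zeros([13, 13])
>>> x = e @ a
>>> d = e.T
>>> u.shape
(3, 5)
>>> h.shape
(3, 5, 13)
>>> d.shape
(13, 13)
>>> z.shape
(5, 5)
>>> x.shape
(13, 13)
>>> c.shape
(3, 5, 13)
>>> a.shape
(13, 13)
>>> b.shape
(13, 5)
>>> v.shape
(13, 3)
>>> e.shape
(13, 13)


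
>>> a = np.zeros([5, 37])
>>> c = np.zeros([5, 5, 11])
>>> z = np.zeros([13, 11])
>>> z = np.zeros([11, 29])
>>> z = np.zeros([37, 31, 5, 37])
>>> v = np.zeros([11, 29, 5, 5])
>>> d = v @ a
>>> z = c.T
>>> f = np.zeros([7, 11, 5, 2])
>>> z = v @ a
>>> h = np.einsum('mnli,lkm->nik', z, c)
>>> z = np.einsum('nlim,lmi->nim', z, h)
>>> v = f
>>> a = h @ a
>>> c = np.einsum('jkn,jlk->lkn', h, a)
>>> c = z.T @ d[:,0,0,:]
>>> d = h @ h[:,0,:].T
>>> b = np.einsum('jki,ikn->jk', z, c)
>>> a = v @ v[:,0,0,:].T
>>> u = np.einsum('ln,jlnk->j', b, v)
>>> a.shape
(7, 11, 5, 7)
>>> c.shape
(37, 5, 37)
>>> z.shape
(11, 5, 37)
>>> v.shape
(7, 11, 5, 2)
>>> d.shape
(29, 37, 29)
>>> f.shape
(7, 11, 5, 2)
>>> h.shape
(29, 37, 5)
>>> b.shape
(11, 5)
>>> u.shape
(7,)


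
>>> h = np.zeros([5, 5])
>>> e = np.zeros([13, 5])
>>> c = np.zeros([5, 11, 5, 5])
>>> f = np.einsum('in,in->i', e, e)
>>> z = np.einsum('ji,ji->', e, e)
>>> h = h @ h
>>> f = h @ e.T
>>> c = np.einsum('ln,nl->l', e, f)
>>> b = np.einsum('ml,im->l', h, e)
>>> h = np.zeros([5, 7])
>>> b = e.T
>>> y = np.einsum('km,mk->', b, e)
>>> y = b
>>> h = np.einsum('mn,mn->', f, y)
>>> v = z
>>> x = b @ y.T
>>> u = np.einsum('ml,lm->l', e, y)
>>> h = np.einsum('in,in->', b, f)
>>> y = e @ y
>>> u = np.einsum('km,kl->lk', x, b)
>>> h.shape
()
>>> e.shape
(13, 5)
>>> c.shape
(13,)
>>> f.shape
(5, 13)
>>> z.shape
()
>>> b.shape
(5, 13)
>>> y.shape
(13, 13)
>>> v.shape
()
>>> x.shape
(5, 5)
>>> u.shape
(13, 5)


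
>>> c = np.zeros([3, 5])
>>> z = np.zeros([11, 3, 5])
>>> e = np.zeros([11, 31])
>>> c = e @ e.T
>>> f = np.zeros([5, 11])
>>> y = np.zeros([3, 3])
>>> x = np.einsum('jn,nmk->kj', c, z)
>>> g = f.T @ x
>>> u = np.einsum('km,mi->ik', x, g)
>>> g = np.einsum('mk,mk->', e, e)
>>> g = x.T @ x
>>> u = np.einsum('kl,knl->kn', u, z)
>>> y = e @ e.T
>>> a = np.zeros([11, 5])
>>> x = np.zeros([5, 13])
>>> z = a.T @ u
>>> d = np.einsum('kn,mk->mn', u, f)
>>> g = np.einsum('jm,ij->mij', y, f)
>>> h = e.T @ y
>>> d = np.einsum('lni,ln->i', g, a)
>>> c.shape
(11, 11)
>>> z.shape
(5, 3)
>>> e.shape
(11, 31)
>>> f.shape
(5, 11)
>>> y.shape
(11, 11)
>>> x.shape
(5, 13)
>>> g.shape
(11, 5, 11)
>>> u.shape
(11, 3)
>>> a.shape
(11, 5)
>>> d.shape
(11,)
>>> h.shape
(31, 11)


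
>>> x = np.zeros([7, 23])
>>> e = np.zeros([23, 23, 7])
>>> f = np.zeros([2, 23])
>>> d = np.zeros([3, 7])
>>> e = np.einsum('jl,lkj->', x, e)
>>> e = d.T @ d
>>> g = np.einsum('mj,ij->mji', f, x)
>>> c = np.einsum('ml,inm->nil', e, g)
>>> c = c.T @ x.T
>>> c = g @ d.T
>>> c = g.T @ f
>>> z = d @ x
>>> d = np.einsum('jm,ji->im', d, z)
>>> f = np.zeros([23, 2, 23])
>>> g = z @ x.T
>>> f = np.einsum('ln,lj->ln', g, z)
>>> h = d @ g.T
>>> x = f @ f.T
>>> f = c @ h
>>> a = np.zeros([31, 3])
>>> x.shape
(3, 3)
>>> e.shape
(7, 7)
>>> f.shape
(7, 23, 3)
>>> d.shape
(23, 7)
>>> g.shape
(3, 7)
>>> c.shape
(7, 23, 23)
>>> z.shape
(3, 23)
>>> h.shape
(23, 3)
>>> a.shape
(31, 3)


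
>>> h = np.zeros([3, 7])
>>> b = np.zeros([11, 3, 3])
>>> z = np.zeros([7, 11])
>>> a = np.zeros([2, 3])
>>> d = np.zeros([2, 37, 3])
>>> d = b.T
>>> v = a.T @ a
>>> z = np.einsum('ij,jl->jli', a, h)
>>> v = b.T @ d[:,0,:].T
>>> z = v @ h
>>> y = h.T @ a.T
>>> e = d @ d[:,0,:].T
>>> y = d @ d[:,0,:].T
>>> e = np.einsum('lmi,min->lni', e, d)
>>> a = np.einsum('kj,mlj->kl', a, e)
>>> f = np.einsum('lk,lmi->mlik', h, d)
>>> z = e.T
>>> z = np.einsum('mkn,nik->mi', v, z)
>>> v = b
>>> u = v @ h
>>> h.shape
(3, 7)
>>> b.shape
(11, 3, 3)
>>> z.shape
(3, 11)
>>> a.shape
(2, 11)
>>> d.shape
(3, 3, 11)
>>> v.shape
(11, 3, 3)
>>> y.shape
(3, 3, 3)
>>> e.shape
(3, 11, 3)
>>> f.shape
(3, 3, 11, 7)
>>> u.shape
(11, 3, 7)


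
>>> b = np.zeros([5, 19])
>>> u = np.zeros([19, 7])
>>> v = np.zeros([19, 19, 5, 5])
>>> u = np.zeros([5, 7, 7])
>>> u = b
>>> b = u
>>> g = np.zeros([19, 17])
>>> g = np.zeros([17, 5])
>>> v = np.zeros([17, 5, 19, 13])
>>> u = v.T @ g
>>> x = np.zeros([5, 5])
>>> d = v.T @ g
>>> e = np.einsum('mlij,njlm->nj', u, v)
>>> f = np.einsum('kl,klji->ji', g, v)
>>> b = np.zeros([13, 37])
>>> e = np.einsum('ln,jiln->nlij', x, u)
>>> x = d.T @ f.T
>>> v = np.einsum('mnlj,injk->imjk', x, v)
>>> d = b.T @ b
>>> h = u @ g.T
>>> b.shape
(13, 37)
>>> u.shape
(13, 19, 5, 5)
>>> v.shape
(17, 5, 19, 13)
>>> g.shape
(17, 5)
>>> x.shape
(5, 5, 19, 19)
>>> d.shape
(37, 37)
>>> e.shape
(5, 5, 19, 13)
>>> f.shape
(19, 13)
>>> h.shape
(13, 19, 5, 17)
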